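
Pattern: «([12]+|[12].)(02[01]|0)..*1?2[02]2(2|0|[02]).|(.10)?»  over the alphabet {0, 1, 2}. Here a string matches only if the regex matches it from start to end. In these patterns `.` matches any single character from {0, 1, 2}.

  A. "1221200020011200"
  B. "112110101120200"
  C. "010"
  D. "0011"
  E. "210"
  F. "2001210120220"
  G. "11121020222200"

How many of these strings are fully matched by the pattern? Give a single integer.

A → no match
B → match
C → match
D → no match
E → match
F → match
G → match
Total matched: 5

5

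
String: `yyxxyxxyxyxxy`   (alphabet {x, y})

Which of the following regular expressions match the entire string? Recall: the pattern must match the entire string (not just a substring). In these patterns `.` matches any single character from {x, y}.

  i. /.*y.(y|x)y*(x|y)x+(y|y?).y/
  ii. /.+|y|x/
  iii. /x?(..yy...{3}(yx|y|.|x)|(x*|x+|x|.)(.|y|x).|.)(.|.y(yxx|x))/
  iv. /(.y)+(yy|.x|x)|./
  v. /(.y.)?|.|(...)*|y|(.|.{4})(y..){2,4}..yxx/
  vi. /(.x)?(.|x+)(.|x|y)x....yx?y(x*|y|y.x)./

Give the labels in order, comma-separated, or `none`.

ii, vi

i → no match
ii → match
iii → no match
iv → no match
v → no match
vi → match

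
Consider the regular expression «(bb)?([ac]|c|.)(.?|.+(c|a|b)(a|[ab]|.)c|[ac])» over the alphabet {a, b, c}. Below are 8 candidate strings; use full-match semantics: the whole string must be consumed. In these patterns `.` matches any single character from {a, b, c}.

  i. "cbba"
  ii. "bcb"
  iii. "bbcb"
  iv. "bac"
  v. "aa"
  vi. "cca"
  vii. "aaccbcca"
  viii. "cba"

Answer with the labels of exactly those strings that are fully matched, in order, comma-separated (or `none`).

iii, v

i → no match
ii → no match
iii → match
iv → no match
v → match
vi → no match
vii → no match
viii → no match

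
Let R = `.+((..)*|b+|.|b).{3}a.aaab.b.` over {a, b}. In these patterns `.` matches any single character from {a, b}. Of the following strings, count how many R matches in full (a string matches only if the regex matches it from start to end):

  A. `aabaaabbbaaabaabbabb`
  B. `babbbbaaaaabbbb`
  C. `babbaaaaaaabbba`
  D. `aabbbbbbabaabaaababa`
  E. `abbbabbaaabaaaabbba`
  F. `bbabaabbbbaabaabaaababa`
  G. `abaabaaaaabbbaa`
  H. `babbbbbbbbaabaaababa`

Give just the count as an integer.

A → no match
B → match
C → match
D → match
E → no match
F → match
G → no match
H → match
Total matched: 5

5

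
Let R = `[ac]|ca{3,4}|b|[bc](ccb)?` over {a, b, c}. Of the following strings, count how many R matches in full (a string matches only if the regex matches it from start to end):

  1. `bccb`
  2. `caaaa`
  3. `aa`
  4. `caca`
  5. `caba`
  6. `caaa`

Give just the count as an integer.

3

1. `bccb` → match
2. `caaaa` → match
3. `aa` → no match
4. `caca` → no match
5. `caba` → no match
6. `caaa` → match
Total matched: 3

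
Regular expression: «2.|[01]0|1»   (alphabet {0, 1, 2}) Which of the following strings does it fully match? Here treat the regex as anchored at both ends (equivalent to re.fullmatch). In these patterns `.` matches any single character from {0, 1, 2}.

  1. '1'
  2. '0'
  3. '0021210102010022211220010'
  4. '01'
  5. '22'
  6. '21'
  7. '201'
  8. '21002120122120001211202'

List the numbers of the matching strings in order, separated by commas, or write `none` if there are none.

1, 5, 6

1 → match
2 → no match
3 → no match
4 → no match
5 → match
6 → match
7 → no match
8 → no match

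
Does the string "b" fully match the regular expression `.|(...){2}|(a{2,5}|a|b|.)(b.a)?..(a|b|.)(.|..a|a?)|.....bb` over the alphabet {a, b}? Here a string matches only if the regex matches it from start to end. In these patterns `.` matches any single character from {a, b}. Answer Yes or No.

Yes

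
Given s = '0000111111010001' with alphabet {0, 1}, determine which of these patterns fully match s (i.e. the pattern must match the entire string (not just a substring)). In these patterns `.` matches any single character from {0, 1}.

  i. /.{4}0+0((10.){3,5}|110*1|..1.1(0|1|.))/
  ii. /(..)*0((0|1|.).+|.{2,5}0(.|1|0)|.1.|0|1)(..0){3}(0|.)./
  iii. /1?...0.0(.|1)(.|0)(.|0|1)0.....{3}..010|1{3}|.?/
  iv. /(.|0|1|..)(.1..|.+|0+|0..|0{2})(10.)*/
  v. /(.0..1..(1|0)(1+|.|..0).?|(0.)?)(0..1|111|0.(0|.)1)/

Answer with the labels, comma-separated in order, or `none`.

iv, v

i → no match
ii → no match
iii → no match
iv → match
v → match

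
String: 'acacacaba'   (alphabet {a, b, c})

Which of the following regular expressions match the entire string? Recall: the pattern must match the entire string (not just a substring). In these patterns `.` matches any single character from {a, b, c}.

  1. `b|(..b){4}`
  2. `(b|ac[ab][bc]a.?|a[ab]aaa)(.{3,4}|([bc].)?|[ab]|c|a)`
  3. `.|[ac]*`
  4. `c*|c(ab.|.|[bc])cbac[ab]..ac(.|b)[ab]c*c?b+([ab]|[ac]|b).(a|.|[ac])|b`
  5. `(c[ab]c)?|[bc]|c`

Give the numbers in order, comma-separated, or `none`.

2

1 → no match — must end with 'b'
2 → match
3 → no match
4 → no match
5 → no match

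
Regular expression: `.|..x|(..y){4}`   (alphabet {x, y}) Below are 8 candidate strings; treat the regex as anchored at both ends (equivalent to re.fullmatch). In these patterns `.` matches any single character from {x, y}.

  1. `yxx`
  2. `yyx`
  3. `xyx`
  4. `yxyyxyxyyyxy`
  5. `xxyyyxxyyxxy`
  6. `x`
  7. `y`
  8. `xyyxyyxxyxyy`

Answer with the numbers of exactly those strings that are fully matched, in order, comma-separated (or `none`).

1 → match
2 → match
3 → match
4 → match
5 → no match
6 → match
7 → match
8 → match

1, 2, 3, 4, 6, 7, 8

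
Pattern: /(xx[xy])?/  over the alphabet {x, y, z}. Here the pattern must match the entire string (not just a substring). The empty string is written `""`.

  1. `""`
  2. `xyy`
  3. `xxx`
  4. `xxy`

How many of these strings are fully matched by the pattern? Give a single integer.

1 → match
2 → no match
3 → match
4 → match
Total matched: 3

3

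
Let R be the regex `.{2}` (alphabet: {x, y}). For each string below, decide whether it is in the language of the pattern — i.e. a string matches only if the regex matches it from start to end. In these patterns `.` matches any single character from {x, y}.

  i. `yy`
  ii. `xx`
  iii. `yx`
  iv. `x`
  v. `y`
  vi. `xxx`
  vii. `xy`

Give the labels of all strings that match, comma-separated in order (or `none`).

i. `yy` → match
ii. `xx` → match
iii. `yx` → match
iv. `x` → no match
v. `y` → no match
vi. `xxx` → no match
vii. `xy` → match

i, ii, iii, vii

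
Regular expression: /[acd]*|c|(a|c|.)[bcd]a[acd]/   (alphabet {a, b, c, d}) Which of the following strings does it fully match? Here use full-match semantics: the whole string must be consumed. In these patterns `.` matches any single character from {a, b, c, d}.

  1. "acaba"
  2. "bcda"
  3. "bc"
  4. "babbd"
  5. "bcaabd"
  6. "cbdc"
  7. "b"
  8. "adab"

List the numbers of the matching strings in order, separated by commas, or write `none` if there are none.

1 → no match
2 → no match
3 → no match
4 → no match
5 → no match
6 → no match
7 → no match
8 → no match

none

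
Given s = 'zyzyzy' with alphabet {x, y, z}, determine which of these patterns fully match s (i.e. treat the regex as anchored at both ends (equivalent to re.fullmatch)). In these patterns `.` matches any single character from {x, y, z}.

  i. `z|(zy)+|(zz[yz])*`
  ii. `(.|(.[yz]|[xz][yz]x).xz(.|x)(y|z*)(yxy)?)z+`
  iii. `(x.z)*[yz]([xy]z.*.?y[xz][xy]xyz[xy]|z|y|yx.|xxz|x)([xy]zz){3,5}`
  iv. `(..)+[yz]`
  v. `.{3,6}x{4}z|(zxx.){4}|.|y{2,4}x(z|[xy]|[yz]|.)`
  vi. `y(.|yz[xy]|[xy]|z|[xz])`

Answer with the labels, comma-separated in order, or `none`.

i → match
ii → no match — must end with 'z'
iii → no match — must end with 'zz'
iv → no match
v → no match
vi → no match — must start with 'y'

i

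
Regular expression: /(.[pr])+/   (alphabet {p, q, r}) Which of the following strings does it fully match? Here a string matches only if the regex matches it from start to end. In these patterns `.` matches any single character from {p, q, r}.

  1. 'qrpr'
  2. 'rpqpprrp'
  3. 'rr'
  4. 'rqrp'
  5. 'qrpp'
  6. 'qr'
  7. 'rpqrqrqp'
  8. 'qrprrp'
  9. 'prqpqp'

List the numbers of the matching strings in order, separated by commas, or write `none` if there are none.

1, 2, 3, 5, 6, 7, 8, 9

1. 'qrpr' → match
2. 'rpqpprrp' → match
3. 'rr' → match
4. 'rqrp' → no match
5. 'qrpp' → match
6. 'qr' → match
7. 'rpqrqrqp' → match
8. 'qrprrp' → match
9. 'prqpqp' → match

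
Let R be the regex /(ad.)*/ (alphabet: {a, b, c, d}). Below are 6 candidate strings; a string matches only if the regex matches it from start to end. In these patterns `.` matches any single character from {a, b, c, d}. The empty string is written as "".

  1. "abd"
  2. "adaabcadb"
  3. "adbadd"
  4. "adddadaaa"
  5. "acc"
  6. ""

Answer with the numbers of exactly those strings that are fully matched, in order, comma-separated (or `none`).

3, 6

1 → no match
2 → no match
3 → match
4 → no match
5 → no match
6 → match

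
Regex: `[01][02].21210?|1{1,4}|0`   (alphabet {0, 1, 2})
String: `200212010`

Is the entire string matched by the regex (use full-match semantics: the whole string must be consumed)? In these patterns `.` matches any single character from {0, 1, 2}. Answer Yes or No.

No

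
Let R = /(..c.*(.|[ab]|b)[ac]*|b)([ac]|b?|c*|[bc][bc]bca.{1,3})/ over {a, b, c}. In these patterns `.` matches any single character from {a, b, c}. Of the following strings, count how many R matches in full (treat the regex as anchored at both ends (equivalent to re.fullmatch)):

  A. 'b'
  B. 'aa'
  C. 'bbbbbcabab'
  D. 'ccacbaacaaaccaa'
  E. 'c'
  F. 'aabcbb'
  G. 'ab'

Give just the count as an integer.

A → match
B → no match
C → no match
D → no match
E → no match
F → no match
G → no match
Total matched: 1

1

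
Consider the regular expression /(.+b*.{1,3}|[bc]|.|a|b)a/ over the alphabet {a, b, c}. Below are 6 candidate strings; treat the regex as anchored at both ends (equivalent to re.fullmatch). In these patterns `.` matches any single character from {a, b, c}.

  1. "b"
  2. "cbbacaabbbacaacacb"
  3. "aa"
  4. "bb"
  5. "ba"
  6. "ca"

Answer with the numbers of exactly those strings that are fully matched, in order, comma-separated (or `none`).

3, 5, 6

1 → no match — must end with "a"
2 → no match — must end with "a"
3 → match
4 → no match — must end with "a"
5 → match
6 → match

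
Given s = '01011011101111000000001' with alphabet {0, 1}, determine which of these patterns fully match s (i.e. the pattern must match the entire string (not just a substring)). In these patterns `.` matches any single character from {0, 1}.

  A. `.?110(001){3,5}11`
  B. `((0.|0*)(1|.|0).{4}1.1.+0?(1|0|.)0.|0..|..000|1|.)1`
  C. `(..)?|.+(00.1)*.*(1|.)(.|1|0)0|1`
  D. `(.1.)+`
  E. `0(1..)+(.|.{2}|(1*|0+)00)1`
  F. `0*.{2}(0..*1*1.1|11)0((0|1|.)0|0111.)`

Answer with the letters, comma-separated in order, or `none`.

A → no match — must end with '00111'
B → match
C → no match
D → no match
E → match
F → no match

B, E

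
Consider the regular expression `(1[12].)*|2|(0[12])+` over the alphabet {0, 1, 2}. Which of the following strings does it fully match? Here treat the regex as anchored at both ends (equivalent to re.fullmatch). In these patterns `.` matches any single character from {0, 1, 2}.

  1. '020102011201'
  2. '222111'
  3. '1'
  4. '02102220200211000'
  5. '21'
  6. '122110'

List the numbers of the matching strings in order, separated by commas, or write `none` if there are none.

1. '020102011201' → no match
2. '222111' → no match
3. '1' → no match
4 → no match
5. '21' → no match
6. '122110' → match

6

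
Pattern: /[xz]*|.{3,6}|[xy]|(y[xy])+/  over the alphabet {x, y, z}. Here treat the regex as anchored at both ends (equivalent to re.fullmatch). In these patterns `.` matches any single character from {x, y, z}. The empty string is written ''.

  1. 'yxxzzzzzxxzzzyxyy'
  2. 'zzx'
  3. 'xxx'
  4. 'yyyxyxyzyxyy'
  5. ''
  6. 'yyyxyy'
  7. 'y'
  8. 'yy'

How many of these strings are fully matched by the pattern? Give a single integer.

1 → no match
2 → match
3 → match
4 → no match
5 → match
6 → match
7 → match
8 → match
Total matched: 6

6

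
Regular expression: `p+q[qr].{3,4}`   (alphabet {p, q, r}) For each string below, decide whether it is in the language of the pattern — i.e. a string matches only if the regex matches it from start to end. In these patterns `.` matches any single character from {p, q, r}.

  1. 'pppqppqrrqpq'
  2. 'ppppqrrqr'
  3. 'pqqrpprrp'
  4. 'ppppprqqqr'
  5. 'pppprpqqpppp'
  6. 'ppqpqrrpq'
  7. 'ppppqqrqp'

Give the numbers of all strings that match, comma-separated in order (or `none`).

1 → no match
2 → match
3 → no match
4 → no match
5 → no match
6 → no match
7 → match

2, 7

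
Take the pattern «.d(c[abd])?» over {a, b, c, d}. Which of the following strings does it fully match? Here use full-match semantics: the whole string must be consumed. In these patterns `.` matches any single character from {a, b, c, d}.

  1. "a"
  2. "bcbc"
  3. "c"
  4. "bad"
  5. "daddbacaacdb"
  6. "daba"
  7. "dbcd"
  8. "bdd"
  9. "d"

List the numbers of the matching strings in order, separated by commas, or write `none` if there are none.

none

1 → no match
2 → no match
3 → no match
4 → no match
5 → no match
6 → no match
7 → no match
8 → no match
9 → no match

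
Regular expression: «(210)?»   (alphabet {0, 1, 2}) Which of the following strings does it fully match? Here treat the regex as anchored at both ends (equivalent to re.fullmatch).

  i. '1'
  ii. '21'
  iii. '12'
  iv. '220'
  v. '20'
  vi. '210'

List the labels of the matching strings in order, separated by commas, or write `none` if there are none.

i → no match
ii → no match
iii → no match
iv → no match
v → no match
vi → match

vi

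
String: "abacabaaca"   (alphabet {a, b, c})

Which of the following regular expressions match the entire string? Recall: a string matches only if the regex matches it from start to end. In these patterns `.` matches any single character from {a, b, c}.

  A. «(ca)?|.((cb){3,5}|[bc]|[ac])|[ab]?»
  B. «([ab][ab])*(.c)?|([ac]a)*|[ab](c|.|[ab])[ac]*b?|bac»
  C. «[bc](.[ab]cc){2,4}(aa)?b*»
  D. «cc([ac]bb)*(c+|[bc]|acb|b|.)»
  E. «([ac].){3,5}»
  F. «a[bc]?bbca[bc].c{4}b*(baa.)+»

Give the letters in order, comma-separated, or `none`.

E

A → no match
B → no match
C → no match
D → no match — must start with "cc"
E → match
F → no match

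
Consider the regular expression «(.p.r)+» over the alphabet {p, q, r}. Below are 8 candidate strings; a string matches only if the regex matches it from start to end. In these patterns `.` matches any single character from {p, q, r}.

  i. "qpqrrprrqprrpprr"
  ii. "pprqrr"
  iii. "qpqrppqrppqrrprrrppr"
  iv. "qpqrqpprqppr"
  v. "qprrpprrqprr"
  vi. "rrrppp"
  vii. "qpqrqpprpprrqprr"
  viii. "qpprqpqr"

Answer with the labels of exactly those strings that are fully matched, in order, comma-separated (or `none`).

i → match
ii → no match
iii → match
iv → match
v → match
vi → no match — must end with "r"
vii → match
viii → match

i, iii, iv, v, vii, viii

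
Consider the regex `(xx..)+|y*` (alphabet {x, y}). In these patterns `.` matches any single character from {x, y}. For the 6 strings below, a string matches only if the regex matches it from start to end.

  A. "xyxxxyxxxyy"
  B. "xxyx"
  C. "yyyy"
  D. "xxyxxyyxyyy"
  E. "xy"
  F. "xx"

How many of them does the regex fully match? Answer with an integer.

A → no match
B → match
C → match
D → no match
E → no match
F → no match
Total matched: 2

2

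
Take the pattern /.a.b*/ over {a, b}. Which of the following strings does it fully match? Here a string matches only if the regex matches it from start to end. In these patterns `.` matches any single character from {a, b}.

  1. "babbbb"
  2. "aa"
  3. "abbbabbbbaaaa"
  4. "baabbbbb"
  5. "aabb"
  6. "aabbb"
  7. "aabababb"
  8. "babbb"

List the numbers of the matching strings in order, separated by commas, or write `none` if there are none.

1, 4, 5, 6, 8

1 → match
2 → no match
3 → no match
4 → match
5 → match
6 → match
7 → no match
8 → match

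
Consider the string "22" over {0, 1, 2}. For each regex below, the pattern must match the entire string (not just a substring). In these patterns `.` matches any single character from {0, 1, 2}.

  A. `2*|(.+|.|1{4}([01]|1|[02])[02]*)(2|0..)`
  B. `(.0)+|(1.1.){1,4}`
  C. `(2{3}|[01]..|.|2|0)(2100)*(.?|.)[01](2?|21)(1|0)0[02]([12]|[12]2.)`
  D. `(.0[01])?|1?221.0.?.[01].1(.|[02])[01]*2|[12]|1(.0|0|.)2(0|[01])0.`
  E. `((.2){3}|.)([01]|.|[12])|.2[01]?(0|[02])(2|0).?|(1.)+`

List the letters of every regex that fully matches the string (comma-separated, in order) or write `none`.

A → match
B → no match
C → no match
D → no match
E → match

A, E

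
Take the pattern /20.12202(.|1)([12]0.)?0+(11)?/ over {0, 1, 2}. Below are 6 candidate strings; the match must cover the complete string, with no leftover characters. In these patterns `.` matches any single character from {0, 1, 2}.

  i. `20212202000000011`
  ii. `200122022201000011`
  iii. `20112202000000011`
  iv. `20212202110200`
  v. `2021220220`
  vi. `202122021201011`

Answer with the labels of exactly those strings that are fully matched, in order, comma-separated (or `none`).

i → match
ii → match
iii → match
iv → match
v → match
vi → match

i, ii, iii, iv, v, vi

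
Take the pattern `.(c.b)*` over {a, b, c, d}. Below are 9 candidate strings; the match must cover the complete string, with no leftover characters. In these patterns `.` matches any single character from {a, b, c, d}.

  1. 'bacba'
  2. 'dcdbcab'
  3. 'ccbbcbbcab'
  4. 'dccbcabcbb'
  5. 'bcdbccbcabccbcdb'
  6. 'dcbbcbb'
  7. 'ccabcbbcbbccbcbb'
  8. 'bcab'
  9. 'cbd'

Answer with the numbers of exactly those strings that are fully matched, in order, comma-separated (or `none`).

1. 'bacba' → no match
2. 'dcdbcab' → match
3. 'ccbbcbbcab' → match
4. 'dccbcabcbb' → match
5 → match
6. 'dcbbcbb' → match
7 → match
8. 'bcab' → match
9. 'cbd' → no match

2, 3, 4, 5, 6, 7, 8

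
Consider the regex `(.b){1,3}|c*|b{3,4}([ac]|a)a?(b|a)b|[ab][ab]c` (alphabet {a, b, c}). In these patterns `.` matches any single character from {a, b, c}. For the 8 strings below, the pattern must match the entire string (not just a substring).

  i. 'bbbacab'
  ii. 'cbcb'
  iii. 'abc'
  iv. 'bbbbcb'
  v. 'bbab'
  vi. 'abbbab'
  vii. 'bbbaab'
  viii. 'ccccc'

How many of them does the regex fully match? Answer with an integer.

i → no match
ii → match
iii → match
iv → match
v → match
vi → match
vii → match
viii → match
Total matched: 7

7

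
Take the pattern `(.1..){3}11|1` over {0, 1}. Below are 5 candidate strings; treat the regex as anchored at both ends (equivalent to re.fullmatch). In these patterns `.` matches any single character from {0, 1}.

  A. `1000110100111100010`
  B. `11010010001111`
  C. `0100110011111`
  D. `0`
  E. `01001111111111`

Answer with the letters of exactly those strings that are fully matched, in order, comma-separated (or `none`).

E

A → no match
B → no match
C → no match
D → no match
E → match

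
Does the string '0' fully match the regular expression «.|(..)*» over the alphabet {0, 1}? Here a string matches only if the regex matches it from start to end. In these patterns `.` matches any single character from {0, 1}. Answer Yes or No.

Yes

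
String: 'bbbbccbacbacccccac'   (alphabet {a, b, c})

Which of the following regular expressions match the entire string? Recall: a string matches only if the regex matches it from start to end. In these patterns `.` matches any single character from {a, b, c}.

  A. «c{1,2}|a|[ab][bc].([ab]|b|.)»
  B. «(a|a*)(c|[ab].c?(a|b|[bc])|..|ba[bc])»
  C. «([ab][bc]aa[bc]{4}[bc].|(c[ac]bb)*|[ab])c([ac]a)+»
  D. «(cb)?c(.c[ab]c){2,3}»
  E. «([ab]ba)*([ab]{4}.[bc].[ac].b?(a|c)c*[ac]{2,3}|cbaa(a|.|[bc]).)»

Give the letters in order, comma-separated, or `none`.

A → no match
B → no match
C → no match — must end with 'a'
D → no match
E → match

E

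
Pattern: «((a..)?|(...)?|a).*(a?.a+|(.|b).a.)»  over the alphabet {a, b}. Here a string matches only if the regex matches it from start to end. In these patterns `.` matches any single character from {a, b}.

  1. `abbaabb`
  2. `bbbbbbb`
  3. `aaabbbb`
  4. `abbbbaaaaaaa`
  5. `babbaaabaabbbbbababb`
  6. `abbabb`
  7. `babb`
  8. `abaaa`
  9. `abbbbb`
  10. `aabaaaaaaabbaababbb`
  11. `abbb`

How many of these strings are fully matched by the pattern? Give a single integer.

1. `abbaabb` → no match
2. `bbbbbbb` → no match
3. `aaabbbb` → no match
4. `abbbbaaaaaaa` → match
5 → no match
6. `abbabb` → no match
7. `babb` → no match
8. `abaaa` → match
9. `abbbbb` → no match
10 → no match
11. `abbb` → no match
Total matched: 2

2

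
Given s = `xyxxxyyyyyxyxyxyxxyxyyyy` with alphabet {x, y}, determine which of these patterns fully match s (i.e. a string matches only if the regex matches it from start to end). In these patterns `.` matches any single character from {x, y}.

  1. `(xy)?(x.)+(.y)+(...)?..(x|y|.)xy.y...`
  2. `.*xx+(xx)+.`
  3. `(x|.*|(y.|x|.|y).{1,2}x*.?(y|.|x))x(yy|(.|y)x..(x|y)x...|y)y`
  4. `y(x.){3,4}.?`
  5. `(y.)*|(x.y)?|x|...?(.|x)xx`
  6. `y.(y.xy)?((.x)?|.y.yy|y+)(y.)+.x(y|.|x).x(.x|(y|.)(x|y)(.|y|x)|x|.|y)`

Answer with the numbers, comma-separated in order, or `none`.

1

1 → match
2 → no match
3 → no match
4 → no match — must start with `yx`
5 → no match
6 → no match — must start with `y`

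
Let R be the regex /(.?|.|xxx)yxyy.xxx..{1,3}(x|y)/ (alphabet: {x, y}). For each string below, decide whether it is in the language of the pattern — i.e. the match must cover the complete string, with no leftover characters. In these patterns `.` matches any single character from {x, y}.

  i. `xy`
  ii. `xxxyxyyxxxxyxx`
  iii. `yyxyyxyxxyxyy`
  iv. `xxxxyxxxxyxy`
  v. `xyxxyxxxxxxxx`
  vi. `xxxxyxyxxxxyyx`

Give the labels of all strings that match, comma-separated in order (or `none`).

ii

i → no match
ii → match
iii → no match
iv → no match
v → no match
vi → no match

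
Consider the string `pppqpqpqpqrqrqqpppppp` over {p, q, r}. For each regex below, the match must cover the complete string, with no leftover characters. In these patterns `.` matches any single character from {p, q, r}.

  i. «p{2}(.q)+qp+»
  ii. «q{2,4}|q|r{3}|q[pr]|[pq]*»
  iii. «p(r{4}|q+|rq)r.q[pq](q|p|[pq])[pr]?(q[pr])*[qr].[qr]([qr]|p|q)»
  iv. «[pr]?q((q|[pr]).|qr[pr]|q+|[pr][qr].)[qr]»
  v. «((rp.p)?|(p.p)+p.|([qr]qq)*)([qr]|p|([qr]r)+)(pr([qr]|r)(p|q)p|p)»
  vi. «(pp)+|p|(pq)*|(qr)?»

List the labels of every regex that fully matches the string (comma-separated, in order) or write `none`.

i → match
ii → no match
iii → no match
iv → no match
v → no match
vi → no match

i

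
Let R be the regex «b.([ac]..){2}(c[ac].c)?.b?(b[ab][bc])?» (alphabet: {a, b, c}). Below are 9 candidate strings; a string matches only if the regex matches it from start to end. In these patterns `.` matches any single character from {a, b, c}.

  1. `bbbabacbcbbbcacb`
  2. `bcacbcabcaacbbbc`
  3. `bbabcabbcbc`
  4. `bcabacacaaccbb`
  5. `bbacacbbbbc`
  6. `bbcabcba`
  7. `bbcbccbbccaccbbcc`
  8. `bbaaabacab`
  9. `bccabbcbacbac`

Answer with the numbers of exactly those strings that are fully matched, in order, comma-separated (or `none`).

2

1 → no match
2 → match
3 → no match
4 → no match
5 → no match
6 → no match
7 → no match
8 → no match
9 → no match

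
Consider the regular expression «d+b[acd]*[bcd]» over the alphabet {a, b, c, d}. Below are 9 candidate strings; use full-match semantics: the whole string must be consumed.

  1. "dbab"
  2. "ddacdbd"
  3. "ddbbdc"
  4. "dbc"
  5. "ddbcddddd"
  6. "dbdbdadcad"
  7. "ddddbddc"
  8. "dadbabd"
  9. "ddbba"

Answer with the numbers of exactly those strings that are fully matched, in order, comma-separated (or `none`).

1, 4, 5, 7

1 → match
2 → no match
3 → no match
4 → match
5 → match
6 → no match
7 → match
8 → no match
9 → no match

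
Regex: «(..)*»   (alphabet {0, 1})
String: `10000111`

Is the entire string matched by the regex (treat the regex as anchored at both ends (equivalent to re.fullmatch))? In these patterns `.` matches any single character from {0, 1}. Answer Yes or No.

Yes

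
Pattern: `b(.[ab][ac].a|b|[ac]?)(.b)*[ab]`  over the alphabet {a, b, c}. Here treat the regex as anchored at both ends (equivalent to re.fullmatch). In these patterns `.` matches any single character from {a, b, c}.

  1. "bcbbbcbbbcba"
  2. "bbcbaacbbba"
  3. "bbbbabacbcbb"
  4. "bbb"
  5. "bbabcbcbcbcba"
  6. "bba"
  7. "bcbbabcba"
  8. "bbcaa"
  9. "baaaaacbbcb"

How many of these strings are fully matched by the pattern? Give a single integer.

5

1 → match
2 → no match
3 → no match
4 → match
5 → match
6 → match
7 → match
8 → no match
9 → no match
Total matched: 5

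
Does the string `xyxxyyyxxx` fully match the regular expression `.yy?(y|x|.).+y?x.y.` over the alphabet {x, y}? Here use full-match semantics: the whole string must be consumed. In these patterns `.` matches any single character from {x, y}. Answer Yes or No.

No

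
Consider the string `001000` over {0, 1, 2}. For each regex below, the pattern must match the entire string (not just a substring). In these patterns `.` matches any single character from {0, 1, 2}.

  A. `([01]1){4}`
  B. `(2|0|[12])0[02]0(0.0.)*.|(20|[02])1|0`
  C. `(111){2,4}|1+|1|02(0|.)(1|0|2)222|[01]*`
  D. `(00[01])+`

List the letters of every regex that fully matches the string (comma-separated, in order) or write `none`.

C, D

A → no match — must end with `1`
B → no match
C → match
D → match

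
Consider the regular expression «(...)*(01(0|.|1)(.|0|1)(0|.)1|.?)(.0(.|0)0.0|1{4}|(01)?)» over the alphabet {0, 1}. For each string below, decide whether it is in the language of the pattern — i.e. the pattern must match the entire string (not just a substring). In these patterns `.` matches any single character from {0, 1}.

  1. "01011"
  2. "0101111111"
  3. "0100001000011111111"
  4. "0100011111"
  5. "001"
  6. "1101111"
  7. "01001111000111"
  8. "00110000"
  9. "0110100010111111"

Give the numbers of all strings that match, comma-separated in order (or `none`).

1 → no match
2 → match
3 → match
4 → match
5 → match
6 → match
7 → no match
8 → no match
9 → match

2, 3, 4, 5, 6, 9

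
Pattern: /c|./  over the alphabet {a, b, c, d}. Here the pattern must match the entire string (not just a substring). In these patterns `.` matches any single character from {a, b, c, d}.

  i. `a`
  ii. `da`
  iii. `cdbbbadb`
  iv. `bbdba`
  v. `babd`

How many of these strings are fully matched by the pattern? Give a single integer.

i → match
ii → no match
iii → no match
iv → no match
v → no match
Total matched: 1

1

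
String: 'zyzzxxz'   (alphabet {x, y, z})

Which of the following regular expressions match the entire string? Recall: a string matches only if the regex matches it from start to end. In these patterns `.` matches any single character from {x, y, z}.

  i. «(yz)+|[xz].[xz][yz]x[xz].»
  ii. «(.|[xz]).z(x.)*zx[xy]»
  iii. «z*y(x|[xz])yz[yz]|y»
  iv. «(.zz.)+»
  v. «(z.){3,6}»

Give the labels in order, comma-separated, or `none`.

i → match
ii → no match
iii → no match
iv → no match
v → no match

i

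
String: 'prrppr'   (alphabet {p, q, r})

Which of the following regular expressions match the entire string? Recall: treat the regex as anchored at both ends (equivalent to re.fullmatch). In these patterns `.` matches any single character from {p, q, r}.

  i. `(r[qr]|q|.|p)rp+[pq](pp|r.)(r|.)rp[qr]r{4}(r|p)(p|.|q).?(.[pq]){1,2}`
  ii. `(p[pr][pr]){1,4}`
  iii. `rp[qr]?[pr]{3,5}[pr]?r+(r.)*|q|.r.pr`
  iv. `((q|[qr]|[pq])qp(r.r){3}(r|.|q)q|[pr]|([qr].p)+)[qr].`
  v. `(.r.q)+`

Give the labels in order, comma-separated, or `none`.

i → no match
ii → match
iii → no match
iv → no match
v → no match — must end with 'q'

ii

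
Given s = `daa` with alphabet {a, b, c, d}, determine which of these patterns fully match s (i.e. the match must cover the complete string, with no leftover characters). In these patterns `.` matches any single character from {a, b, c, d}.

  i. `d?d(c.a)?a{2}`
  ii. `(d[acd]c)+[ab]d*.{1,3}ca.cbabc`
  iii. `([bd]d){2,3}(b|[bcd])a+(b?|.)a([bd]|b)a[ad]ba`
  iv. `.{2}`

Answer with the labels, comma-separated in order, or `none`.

i

i → match
ii → no match — must end with `cbabc`
iii → no match — must end with `ba`
iv → no match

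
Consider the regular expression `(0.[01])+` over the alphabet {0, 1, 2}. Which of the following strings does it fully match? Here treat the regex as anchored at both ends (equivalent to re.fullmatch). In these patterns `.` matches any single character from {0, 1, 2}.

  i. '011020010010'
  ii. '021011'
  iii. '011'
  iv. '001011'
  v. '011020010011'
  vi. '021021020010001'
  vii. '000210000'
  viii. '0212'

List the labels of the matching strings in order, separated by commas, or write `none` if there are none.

i, ii, iii, iv, v, vi

i. '011020010010' → match
ii. '021011' → match
iii. '011' → match
iv. '001011' → match
v. '011020010011' → match
vi → match
vii. '000210000' → no match
viii. '0212' → no match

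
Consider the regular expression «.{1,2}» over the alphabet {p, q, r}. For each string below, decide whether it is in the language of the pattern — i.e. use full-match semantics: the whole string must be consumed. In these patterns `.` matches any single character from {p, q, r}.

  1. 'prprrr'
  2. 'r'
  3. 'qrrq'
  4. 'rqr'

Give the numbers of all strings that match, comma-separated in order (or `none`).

1 → no match
2 → match
3 → no match
4 → no match

2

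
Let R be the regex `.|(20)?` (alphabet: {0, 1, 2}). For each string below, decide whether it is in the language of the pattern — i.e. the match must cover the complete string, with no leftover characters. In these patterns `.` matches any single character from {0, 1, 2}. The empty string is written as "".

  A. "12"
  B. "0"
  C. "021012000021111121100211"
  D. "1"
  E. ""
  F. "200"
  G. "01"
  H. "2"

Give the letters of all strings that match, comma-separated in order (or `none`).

B, D, E, H

A → no match
B → match
C → no match
D → match
E → match
F → no match
G → no match
H → match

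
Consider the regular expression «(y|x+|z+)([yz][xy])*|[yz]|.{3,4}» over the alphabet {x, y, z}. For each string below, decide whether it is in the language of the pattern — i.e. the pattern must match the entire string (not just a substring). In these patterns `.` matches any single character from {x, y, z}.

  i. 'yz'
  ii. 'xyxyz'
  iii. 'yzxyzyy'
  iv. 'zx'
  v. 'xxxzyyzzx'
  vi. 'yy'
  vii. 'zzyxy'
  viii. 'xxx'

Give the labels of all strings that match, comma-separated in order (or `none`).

viii

i. 'yz' → no match
ii. 'xyxyz' → no match
iii. 'yzxyzyy' → no match
iv. 'zx' → no match
v. 'xxxzyyzzx' → no match
vi. 'yy' → no match
vii. 'zzyxy' → no match
viii. 'xxx' → match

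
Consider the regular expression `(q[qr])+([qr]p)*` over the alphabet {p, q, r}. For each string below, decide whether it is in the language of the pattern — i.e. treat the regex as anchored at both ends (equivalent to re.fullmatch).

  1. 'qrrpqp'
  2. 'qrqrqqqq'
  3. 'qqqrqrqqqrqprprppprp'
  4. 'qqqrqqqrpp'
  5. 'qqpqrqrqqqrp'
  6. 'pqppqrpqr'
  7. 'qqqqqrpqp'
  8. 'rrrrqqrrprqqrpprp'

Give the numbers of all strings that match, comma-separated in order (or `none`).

1. 'qrrpqp' → match
2. 'qrqrqqqq' → match
3 → no match
4. 'qqqrqqqrpp' → no match
5. 'qqpqrqrqqqrp' → no match
6. 'pqppqrpqr' → no match — must start with 'q'
7. 'qqqqqrpqp' → no match
8 → no match — must start with 'q'

1, 2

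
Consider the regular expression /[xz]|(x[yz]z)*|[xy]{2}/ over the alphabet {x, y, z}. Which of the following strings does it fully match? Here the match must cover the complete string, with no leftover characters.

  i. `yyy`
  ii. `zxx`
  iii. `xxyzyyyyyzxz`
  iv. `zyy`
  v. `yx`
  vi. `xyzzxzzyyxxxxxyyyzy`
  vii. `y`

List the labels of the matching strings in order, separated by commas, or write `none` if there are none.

v

i → no match
ii → no match
iii → no match
iv → no match
v → match
vi → no match
vii → no match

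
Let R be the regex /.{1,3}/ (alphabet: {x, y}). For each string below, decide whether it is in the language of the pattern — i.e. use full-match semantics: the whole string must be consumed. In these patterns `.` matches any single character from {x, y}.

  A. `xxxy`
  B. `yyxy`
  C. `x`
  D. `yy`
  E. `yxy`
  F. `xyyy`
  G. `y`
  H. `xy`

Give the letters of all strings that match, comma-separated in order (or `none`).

A → no match
B → no match
C → match
D → match
E → match
F → no match
G → match
H → match

C, D, E, G, H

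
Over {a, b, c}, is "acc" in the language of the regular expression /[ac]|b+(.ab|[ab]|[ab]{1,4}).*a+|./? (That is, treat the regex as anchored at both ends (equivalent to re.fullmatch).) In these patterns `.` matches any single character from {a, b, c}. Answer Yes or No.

No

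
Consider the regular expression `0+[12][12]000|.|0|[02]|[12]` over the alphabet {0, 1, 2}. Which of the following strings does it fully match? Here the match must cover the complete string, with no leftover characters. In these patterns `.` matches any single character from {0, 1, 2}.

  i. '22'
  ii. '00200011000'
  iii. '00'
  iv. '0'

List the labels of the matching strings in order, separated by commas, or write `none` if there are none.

iv

i → no match
ii → no match
iii → no match
iv → match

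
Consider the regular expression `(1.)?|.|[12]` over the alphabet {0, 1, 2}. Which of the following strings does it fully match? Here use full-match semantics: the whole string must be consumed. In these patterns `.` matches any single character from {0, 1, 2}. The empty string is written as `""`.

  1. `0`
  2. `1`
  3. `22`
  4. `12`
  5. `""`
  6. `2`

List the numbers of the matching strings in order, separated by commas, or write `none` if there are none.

1 → match
2 → match
3 → no match
4 → match
5 → match
6 → match

1, 2, 4, 5, 6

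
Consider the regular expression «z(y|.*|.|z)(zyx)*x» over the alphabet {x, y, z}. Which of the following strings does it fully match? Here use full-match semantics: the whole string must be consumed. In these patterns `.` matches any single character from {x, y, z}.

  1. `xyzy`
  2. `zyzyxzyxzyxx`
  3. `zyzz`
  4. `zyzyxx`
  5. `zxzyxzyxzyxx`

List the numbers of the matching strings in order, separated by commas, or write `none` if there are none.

2, 4, 5

1 → no match — must start with `z`
2 → match
3 → no match — must end with `x`
4 → match
5 → match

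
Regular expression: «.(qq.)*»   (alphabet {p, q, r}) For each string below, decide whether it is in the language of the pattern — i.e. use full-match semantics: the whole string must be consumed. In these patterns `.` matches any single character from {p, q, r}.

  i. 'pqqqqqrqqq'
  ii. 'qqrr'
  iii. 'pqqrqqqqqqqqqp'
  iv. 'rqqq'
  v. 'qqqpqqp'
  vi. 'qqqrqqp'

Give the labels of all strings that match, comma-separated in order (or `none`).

i → match
ii → no match
iii → no match
iv → match
v → match
vi → match

i, iv, v, vi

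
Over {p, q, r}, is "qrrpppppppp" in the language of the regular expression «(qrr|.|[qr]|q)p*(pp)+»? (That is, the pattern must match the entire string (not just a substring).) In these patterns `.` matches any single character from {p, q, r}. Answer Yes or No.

Yes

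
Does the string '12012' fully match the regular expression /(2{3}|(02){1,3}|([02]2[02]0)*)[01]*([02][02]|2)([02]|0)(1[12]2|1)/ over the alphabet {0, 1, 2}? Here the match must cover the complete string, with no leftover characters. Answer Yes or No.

No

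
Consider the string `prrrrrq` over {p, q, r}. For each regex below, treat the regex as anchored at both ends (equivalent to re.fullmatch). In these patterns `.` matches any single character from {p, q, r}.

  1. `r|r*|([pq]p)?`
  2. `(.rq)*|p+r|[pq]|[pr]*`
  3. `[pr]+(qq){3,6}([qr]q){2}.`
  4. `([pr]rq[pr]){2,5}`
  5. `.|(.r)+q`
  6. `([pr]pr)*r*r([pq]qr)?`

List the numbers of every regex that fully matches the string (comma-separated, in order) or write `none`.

1 → no match
2 → no match
3 → no match
4 → no match
5 → match
6 → no match

5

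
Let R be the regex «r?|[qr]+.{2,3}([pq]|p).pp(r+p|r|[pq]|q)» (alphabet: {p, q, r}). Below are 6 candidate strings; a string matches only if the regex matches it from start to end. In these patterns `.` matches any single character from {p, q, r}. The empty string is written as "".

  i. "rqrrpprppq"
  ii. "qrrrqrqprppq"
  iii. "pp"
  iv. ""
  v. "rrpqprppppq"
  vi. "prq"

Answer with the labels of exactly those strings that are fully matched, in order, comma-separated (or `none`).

i. "rqrrpprppq" → match
ii. "qrrrqrqprppq" → match
iii. "pp" → no match
iv. "" → match
v. "rrpqprppppq" → no match
vi. "prq" → no match

i, ii, iv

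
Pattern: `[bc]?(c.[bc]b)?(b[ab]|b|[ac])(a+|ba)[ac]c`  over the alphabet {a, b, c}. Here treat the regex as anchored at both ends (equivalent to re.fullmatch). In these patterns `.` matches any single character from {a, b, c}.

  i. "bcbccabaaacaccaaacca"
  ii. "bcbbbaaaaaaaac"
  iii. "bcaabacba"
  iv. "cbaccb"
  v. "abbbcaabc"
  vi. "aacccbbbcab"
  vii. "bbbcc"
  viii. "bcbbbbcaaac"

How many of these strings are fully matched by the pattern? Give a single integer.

1

i → no match — must end with "c"
ii → match
iii → no match — must end with "c"
iv → no match — must end with "c"
v → no match
vi → no match — must end with "c"
vii → no match
viii → no match
Total matched: 1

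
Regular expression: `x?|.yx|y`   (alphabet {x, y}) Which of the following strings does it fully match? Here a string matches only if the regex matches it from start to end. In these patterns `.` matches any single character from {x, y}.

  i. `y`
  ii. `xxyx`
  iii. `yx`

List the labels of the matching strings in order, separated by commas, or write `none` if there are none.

i

i → match
ii → no match
iii → no match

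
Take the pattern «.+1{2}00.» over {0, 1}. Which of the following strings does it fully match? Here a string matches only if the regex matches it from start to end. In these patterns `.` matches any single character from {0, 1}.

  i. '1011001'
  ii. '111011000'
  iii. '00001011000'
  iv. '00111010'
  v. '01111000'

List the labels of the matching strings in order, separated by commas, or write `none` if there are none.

i → match
ii → match
iii → match
iv → no match
v → match

i, ii, iii, v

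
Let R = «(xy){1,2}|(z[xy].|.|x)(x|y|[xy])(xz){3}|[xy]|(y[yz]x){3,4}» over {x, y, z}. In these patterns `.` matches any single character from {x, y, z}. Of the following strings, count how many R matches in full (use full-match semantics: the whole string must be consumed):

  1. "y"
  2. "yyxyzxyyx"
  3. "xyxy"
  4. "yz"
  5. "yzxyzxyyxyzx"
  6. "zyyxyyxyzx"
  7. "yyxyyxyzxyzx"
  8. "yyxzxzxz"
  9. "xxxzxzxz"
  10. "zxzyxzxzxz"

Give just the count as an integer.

8

1 → match
2 → match
3 → match
4 → no match
5 → match
6 → no match
7 → match
8 → match
9 → match
10 → match
Total matched: 8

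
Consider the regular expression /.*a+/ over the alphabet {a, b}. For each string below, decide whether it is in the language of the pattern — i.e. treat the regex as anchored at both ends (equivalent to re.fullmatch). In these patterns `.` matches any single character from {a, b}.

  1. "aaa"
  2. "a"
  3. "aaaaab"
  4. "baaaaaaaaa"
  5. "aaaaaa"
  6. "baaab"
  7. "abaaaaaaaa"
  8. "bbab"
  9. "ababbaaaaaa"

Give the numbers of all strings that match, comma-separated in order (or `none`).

1, 2, 4, 5, 7, 9

1 → match
2 → match
3 → no match — must end with "a"
4 → match
5 → match
6 → no match — must end with "a"
7 → match
8 → no match — must end with "a"
9 → match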